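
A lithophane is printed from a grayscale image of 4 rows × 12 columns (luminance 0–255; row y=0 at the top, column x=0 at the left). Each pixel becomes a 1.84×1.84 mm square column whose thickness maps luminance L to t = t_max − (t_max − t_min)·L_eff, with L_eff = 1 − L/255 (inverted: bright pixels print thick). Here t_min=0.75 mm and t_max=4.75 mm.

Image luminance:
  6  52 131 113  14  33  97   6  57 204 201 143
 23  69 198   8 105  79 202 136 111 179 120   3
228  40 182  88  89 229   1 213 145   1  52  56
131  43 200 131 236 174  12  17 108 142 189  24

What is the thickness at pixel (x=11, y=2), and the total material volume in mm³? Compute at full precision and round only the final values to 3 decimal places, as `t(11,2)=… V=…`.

span = t_max - t_min = 4.75 - 0.75 = 4.000
L(11,2) = 56, L_eff = 1 - 56/255 = 0.780392 (inverted)
t(11,2) = 4.75 - 4.000·0.780392 = 1.628
Σt over all 4·12 pixels = 29264/255 ≈ 114.7607843
V = pitch²·Σt = 1.84²·29264/255 = 388.534

t(11,2)=1.628 V=388.534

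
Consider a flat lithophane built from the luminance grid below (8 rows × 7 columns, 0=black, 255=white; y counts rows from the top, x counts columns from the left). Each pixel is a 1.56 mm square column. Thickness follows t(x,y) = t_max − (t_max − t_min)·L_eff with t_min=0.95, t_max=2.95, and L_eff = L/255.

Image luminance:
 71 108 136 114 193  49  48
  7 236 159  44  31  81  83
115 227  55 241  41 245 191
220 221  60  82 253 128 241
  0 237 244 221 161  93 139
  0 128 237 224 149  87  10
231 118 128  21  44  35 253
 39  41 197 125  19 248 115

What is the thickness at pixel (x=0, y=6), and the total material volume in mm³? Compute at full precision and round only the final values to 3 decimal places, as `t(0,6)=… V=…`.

t(0,6)=1.138 V=264.146

span = t_max - t_min = 2.95 - 0.95 = 2.000
L(0,6) = 231, L_eff = 231/255 = 0.905882
t(0,6) = 2.95 - 2.000·0.905882 = 1.138
Σt over all 8·7 pixels = 9226/85 ≈ 108.5411765
V = pitch²·Σt = 1.56²·9226/85 = 264.146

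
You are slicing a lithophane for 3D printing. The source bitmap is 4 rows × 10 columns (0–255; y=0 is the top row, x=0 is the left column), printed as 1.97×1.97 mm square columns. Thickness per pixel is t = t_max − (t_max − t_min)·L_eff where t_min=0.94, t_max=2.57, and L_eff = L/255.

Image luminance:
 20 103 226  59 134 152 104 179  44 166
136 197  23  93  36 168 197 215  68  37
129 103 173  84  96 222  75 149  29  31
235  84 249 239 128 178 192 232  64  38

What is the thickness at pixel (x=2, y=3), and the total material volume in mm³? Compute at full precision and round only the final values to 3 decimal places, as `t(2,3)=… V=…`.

t(2,3)=0.978 V=272.762

span = t_max - t_min = 2.57 - 0.94 = 1.630
L(2,3) = 249, L_eff = 249/255 = 0.976471
t(2,3) = 2.57 - 1.630·0.976471 = 0.978
Σt over all 4·10 pixels = 1792219/25500 ≈ 70.2830980
V = pitch²·Σt = 1.97²·1792219/25500 = 272.762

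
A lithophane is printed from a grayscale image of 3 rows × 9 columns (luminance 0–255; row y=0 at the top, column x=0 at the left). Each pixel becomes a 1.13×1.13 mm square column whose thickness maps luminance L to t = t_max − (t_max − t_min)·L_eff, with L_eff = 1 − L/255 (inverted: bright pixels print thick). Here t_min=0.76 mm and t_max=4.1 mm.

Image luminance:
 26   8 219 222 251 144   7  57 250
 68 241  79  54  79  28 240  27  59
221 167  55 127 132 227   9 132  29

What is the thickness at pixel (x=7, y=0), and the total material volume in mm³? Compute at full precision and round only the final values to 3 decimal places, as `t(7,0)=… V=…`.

t(7,0)=1.507 V=79.019

span = t_max - t_min = 4.1 - 0.76 = 3.340
L(7,0) = 57, L_eff = 1 - 57/255 = 0.776471 (inverted)
t(7,0) = 4.1 - 3.340·0.776471 = 1.507
Σt over all 3·9 pixels = 394508/6375 ≈ 61.8836078
V = pitch²·Σt = 1.13²·394508/6375 = 79.019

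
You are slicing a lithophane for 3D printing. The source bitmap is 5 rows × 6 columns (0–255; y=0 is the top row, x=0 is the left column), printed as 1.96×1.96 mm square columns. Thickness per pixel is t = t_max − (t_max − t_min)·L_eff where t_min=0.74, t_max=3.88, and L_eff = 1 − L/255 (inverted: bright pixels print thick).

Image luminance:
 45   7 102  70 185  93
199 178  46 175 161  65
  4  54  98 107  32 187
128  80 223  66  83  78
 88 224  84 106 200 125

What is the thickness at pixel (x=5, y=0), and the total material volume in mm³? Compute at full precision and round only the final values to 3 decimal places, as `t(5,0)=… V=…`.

span = t_max - t_min = 3.88 - 0.74 = 3.140
L(5,0) = 93, L_eff = 1 - 93/255 = 0.635294 (inverted)
t(5,0) = 3.88 - 3.140·0.635294 = 1.885
Σt over all 5·6 pixels = 800051/12750 ≈ 62.7490980
V = pitch²·Σt = 1.96²·800051/12750 = 241.057

t(5,0)=1.885 V=241.057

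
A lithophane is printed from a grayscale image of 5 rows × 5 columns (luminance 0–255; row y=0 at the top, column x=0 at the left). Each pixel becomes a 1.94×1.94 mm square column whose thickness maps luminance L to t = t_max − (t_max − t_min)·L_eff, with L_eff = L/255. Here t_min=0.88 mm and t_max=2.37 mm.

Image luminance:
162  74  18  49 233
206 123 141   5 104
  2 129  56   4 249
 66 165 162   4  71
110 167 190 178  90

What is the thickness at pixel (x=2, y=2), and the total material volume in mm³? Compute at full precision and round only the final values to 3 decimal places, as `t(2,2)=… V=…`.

t(2,2)=2.043 V=162.341

span = t_max - t_min = 2.37 - 0.88 = 1.490
L(2,2) = 56, L_eff = 56/255 = 0.219608
t(2,2) = 2.37 - 1.490·0.219608 = 2.043
Σt over all 5·5 pixels = 1099933/25500 ≈ 43.1346275
V = pitch²·Σt = 1.94²·1099933/25500 = 162.341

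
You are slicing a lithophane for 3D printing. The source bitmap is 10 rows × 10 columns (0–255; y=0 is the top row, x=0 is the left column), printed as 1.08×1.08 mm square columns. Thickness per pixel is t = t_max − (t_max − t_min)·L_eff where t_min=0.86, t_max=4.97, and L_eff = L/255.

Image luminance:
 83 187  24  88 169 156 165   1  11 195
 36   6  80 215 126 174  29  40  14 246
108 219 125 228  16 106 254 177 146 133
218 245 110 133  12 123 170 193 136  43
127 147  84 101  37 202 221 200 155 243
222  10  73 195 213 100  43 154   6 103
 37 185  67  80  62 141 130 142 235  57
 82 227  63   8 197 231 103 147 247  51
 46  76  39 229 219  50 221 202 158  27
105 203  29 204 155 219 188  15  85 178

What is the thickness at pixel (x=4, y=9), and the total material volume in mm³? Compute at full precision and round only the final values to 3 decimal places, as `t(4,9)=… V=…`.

t(4,9)=2.472 V=340.645

span = t_max - t_min = 4.97 - 0.86 = 4.110
L(4,9) = 155, L_eff = 155/255 = 0.607843
t(4,9) = 4.97 - 4.110·0.607843 = 2.472
Σt over all 10·10 pixels = 292.048
V = pitch²·Σt = 1.08²·292.048 = 340.645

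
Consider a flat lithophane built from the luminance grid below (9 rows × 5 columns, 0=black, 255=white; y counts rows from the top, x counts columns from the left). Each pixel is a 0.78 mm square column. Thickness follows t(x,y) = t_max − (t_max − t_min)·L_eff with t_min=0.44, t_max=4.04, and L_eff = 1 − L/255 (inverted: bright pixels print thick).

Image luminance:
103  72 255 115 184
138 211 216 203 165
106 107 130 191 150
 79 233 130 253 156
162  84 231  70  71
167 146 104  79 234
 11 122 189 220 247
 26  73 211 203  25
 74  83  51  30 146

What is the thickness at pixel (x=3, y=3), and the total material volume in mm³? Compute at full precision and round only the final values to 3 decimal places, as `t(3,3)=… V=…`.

t(3,3)=4.012 V=65.780

span = t_max - t_min = 4.04 - 0.44 = 3.600
L(3,3) = 253, L_eff = 1 - 253/255 = 0.007843 (inverted)
t(3,3) = 4.04 - 3.600·0.007843 = 4.012
Σt over all 9·5 pixels = 108.12
V = pitch²·Σt = 0.78²·108.12 = 65.780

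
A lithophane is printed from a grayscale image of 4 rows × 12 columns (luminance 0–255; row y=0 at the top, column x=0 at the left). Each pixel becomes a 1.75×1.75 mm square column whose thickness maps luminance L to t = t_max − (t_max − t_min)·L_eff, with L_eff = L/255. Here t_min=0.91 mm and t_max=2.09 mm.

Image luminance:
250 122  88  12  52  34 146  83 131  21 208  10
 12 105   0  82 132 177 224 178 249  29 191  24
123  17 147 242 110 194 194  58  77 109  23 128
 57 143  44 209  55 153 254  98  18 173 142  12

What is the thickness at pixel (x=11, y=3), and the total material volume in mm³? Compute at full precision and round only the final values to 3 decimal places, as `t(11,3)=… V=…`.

span = t_max - t_min = 2.09 - 0.91 = 1.180
L(11,3) = 12, L_eff = 12/255 = 0.047059
t(11,3) = 2.09 - 1.180·0.047059 = 2.034
Σt over all 4·12 pixels = 32134/425 ≈ 75.6094118
V = pitch²·Σt = 1.75²·32134/425 = 231.554

t(11,3)=2.034 V=231.554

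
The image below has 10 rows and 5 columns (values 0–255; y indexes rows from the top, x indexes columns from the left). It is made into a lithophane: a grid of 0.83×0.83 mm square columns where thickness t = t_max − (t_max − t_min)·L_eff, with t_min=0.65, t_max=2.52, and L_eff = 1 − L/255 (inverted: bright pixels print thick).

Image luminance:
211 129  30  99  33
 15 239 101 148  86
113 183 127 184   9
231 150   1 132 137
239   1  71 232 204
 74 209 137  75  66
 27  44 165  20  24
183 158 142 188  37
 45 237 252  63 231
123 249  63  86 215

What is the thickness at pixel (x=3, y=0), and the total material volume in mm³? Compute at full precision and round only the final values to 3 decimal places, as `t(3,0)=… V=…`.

t(3,0)=1.376 V=53.802

span = t_max - t_min = 2.52 - 0.65 = 1.870
L(3,0) = 99, L_eff = 1 - 99/255 = 0.611765 (inverted)
t(3,0) = 2.52 - 1.870·0.611765 = 1.376
Σt over all 10·5 pixels = 29287/375 ≈ 78.0986667
V = pitch²·Σt = 0.83²·29287/375 = 53.802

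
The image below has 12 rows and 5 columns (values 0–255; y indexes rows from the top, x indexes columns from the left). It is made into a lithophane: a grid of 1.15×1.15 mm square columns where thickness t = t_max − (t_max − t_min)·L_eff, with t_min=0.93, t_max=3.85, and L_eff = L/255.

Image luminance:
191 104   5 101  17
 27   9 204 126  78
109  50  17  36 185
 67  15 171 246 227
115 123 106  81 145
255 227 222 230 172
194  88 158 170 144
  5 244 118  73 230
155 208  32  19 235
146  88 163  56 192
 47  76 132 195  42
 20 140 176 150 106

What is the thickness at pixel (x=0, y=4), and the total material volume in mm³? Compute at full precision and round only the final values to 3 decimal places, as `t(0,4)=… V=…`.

span = t_max - t_min = 3.85 - 0.93 = 2.920
L(0,4) = 115, L_eff = 115/255 = 0.450980
t(0,4) = 3.85 - 2.920·0.450980 = 2.533
Σt over all 12·5 pixels = 54578/375 ≈ 145.5413333
V = pitch²·Σt = 1.15²·54578/375 = 192.478

t(0,4)=2.533 V=192.478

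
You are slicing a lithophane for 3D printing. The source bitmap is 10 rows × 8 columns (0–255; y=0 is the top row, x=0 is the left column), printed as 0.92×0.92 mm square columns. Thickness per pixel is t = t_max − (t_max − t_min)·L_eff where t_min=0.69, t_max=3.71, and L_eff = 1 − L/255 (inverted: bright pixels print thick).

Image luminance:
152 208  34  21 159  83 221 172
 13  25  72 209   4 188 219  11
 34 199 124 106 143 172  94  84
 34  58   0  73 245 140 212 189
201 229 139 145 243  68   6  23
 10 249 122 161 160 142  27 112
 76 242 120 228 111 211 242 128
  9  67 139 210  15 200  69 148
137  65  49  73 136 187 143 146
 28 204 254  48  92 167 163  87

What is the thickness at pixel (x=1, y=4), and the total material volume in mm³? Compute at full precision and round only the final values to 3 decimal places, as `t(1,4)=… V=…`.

t(1,4)=3.402 V=146.250

span = t_max - t_min = 3.71 - 0.69 = 3.020
L(1,4) = 229, L_eff = 1 - 229/255 = 0.101961 (inverted)
t(1,4) = 3.71 - 3.020·0.101961 = 3.402
Σt over all 10·8 pixels = 2203079/12750 ≈ 172.7905098
V = pitch²·Σt = 0.92²·2203079/12750 = 146.250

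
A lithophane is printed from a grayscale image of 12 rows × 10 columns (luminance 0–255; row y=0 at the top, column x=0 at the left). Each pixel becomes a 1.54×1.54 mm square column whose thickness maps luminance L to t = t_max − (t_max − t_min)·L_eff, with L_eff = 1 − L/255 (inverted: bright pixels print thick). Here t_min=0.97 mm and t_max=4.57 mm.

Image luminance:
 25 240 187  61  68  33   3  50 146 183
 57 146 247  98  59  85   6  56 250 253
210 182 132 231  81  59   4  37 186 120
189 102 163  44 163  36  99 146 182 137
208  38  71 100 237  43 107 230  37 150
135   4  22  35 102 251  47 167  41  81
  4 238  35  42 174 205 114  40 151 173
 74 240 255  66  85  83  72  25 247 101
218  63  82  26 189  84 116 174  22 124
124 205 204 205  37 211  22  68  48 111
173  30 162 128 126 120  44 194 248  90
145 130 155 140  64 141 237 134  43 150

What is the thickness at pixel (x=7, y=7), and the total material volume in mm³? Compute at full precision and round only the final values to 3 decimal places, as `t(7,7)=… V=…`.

t(7,7)=1.323 V=753.934

span = t_max - t_min = 4.57 - 0.97 = 3.600
L(7,7) = 25, L_eff = 1 - 25/255 = 0.901961 (inverted)
t(7,7) = 4.57 - 3.600·0.901961 = 1.323
Σt over all 12·10 pixels = 135108/425 ≈ 317.9011765
V = pitch²·Σt = 1.54²·135108/425 = 753.934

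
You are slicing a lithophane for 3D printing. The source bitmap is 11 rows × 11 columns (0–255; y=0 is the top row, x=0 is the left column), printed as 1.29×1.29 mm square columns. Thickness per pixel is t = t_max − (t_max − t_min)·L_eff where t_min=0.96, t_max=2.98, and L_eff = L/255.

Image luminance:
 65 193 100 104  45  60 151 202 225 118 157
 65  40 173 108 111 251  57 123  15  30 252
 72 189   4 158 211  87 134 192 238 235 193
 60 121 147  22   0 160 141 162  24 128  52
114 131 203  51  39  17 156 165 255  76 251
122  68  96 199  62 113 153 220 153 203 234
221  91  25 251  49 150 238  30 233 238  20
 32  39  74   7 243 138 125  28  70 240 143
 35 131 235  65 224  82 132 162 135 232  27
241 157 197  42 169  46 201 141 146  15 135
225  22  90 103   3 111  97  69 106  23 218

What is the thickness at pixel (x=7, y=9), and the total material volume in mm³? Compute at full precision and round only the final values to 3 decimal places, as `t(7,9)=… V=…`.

span = t_max - t_min = 2.98 - 0.96 = 2.020
L(7,9) = 141, L_eff = 141/255 = 0.552941
t(7,9) = 2.98 - 2.020·0.552941 = 1.863
Σt over all 11·11 pixels = 3066437/12750 ≈ 240.5048627
V = pitch²·Σt = 1.29²·3066437/12750 = 400.224

t(7,9)=1.863 V=400.224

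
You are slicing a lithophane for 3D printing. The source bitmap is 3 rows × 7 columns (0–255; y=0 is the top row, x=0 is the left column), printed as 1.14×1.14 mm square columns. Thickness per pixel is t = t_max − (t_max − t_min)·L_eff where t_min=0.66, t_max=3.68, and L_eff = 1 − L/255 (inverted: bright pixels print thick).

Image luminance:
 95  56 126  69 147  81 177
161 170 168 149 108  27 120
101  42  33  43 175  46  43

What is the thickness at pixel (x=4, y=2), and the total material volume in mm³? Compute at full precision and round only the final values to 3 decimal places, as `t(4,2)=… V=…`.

span = t_max - t_min = 3.68 - 0.66 = 3.020
L(4,2) = 175, L_eff = 1 - 175/255 = 0.313725 (inverted)
t(4,2) = 3.68 - 3.020·0.313725 = 2.733
Σt over all 3·7 pixels = 249701/6375 ≈ 39.1687843
V = pitch²·Σt = 1.14²·249701/6375 = 50.904

t(4,2)=2.733 V=50.904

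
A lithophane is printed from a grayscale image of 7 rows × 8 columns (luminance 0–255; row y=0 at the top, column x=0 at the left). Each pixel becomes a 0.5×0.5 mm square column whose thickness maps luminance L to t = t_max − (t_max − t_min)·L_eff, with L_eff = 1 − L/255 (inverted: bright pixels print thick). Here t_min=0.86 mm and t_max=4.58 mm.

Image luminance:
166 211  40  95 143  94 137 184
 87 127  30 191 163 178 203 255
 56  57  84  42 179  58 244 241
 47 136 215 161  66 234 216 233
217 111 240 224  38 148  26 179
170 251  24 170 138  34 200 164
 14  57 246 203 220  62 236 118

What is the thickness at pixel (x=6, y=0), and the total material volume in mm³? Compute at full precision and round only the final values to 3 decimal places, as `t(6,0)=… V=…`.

t(6,0)=2.859 V=41.446

span = t_max - t_min = 4.58 - 0.86 = 3.720
L(6,0) = 137, L_eff = 1 - 137/255 = 0.462745 (inverted)
t(6,0) = 4.58 - 3.720·0.462745 = 2.859
Σt over all 7·8 pixels = 352293/2125 ≈ 165.7849412
V = pitch²·Σt = 0.5²·352293/2125 = 41.446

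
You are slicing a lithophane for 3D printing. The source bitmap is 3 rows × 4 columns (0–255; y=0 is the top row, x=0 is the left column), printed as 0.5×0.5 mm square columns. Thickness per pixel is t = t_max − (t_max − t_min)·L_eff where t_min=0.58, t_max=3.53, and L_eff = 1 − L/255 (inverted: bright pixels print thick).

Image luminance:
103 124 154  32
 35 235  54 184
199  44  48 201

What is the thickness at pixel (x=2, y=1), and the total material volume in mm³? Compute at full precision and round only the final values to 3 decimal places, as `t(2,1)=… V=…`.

span = t_max - t_min = 3.53 - 0.58 = 2.950
L(2,1) = 54, L_eff = 1 - 54/255 = 0.788235 (inverted)
t(2,1) = 3.53 - 2.950·0.788235 = 1.205
Σt over all 3·4 pixels = 39621/1700 ≈ 23.3064706
V = pitch²·Σt = 0.5²·39621/1700 = 5.827

t(2,1)=1.205 V=5.827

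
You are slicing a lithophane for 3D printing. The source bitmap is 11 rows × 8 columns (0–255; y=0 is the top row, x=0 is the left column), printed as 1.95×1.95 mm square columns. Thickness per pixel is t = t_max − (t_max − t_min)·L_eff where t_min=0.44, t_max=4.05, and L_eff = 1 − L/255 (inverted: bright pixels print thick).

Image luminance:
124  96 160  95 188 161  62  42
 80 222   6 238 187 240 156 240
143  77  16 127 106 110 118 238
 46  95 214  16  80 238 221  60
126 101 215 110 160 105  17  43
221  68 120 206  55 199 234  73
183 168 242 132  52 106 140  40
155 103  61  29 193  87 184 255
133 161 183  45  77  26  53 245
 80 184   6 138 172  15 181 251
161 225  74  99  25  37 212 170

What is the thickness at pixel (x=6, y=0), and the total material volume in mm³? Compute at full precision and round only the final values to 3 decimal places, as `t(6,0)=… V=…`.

t(6,0)=1.318 V=757.574

span = t_max - t_min = 4.05 - 0.44 = 3.610
L(6,0) = 62, L_eff = 1 - 62/255 = 0.756863 (inverted)
t(6,0) = 4.05 - 3.610·0.756863 = 1.318
Σt over all 11·8 pixels = 2540189/12750 ≈ 199.2305098
V = pitch²·Σt = 1.95²·2540189/12750 = 757.574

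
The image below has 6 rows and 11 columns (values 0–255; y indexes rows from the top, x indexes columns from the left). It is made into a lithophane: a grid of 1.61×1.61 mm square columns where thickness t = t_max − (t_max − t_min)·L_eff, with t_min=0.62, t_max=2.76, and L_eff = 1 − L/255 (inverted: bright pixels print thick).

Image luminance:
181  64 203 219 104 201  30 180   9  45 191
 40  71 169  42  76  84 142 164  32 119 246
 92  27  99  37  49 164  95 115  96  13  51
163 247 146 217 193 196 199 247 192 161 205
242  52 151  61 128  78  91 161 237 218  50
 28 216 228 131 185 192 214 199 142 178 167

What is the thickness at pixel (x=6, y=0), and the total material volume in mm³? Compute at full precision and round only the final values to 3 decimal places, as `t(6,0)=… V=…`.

t(6,0)=0.872 V=301.087

span = t_max - t_min = 2.76 - 0.62 = 2.140
L(6,0) = 30, L_eff = 1 - 30/255 = 0.882353 (inverted)
t(6,0) = 2.76 - 2.140·0.882353 = 0.872
Σt over all 6·11 pixels = 296197/2550 ≈ 116.1556863
V = pitch²·Σt = 1.61²·296197/2550 = 301.087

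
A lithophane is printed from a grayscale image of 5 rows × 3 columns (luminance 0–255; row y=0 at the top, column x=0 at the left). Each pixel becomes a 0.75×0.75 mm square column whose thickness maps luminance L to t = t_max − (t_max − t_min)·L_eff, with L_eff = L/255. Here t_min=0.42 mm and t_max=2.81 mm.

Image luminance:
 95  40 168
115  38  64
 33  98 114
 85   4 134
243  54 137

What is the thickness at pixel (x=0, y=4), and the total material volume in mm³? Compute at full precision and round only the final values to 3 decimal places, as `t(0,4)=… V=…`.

t(0,4)=0.532 V=16.213

span = t_max - t_min = 2.81 - 0.42 = 2.390
L(0,4) = 243, L_eff = 243/255 = 0.952941
t(0,4) = 2.81 - 2.390·0.952941 = 0.532
Σt over all 5·3 pixels = 244989/8500 ≈ 28.8222353
V = pitch²·Σt = 0.75²·244989/8500 = 16.213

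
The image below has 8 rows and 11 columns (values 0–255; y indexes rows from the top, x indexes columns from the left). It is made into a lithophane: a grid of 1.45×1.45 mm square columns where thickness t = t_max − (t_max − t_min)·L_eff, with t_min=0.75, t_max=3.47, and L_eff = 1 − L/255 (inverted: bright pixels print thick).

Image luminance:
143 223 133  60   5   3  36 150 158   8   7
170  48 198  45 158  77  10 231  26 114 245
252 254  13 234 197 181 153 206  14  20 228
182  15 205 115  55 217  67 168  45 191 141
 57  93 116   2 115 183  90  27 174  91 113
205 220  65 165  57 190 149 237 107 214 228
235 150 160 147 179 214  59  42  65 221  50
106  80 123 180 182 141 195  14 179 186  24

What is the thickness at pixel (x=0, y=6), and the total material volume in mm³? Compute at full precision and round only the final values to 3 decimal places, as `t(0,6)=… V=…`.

t(0,6)=3.257 V=390.639

span = t_max - t_min = 3.47 - 0.75 = 2.720
L(0,6) = 235, L_eff = 1 - 235/255 = 0.078431 (inverted)
t(0,6) = 3.47 - 2.720·0.078431 = 3.257
Σt over all 8·11 pixels = 69674/375 ≈ 185.7973333
V = pitch²·Σt = 1.45²·69674/375 = 390.639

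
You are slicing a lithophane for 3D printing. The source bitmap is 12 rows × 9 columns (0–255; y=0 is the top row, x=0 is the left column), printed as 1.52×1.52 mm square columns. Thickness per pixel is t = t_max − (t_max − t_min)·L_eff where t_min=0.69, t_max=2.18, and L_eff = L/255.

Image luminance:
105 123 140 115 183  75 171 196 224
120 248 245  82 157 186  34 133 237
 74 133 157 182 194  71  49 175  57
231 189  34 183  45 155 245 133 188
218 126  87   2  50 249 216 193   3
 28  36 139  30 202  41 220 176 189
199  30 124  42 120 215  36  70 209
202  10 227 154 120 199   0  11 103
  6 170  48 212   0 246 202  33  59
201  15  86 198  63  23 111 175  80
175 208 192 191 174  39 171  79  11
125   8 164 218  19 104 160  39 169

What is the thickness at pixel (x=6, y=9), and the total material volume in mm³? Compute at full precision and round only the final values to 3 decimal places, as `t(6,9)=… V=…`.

t(6,9)=1.531 V=358.754

span = t_max - t_min = 2.18 - 0.69 = 1.490
L(6,9) = 111, L_eff = 111/255 = 0.435294
t(6,9) = 2.18 - 1.490·0.435294 = 1.531
Σt over all 12·9 pixels = 155.278
V = pitch²·Σt = 1.52²·155.278 = 358.754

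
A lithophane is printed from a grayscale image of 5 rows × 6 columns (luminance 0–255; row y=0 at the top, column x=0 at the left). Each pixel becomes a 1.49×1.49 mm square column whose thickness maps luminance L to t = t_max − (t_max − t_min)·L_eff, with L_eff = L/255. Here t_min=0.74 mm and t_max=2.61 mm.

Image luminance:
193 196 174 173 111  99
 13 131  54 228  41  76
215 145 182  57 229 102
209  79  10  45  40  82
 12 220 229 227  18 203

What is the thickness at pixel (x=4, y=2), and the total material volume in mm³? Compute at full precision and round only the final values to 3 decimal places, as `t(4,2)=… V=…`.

span = t_max - t_min = 2.61 - 0.74 = 1.870
L(4,2) = 229, L_eff = 229/255 = 0.898039
t(4,2) = 2.61 - 1.870·0.898039 = 0.931
Σt over all 5·6 pixels = 75727/1500 ≈ 50.4846667
V = pitch²·Σt = 1.49²·75727/1500 = 112.081

t(4,2)=0.931 V=112.081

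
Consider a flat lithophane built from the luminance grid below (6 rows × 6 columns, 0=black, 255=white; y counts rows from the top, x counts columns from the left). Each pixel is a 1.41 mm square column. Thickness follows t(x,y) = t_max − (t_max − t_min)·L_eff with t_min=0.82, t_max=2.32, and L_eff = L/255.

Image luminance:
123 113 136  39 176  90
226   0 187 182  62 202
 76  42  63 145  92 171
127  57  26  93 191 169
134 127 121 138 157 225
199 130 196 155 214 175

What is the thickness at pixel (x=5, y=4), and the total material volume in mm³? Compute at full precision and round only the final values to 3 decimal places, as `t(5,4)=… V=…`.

span = t_max - t_min = 2.32 - 0.82 = 1.500
L(5,4) = 225, L_eff = 225/255 = 0.882353
t(5,4) = 2.32 - 1.500·0.882353 = 0.996
Σt over all 6·6 pixels = 47197/850 ≈ 55.5258824
V = pitch²·Σt = 1.41²·47197/850 = 110.391

t(5,4)=0.996 V=110.391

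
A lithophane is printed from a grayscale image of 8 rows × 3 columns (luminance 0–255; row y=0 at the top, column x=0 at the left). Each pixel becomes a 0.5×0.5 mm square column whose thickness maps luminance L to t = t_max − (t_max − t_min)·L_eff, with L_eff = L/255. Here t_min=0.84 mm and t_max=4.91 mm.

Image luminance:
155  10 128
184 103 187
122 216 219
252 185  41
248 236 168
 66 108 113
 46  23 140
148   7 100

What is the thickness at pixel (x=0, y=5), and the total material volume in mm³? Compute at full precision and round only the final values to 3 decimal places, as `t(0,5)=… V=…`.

span = t_max - t_min = 4.91 - 0.84 = 4.070
L(0,5) = 66, L_eff = 66/255 = 0.258824
t(0,5) = 4.91 - 4.070·0.258824 = 3.857
Σt over all 8·3 pixels = 340097/5100 ≈ 66.6856863
V = pitch²·Σt = 0.5²·340097/5100 = 16.671

t(0,5)=3.857 V=16.671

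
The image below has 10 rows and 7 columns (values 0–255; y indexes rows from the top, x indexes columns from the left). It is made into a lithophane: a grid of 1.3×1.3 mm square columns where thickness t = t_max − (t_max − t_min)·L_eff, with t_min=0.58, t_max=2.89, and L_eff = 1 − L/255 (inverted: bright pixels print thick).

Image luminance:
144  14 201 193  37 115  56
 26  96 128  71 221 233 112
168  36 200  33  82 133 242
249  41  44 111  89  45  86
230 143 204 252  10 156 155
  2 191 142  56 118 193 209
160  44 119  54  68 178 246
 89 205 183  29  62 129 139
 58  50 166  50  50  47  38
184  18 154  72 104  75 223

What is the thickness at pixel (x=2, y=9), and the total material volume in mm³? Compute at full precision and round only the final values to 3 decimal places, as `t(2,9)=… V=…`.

t(2,9)=1.975 V=195.085

span = t_max - t_min = 2.89 - 0.58 = 2.310
L(2,9) = 154, L_eff = 1 - 154/255 = 0.396078 (inverted)
t(2,9) = 2.89 - 2.310·0.396078 = 1.975
Σt over all 10·7 pixels = 981197/8500 ≈ 115.4349412
V = pitch²·Σt = 1.3²·981197/8500 = 195.085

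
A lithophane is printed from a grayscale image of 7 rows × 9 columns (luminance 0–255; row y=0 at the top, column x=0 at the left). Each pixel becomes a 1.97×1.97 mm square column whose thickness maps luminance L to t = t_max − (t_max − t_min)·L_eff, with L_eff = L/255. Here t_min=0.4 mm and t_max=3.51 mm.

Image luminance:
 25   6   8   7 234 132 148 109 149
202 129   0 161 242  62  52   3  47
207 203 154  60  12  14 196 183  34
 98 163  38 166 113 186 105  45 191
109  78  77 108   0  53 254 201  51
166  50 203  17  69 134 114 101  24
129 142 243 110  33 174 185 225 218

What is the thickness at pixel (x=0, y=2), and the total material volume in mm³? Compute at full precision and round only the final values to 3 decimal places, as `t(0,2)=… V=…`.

t(0,2)=0.985 V=519.667

span = t_max - t_min = 3.51 - 0.4 = 3.110
L(0,2) = 207, L_eff = 207/255 = 0.811765
t(0,2) = 3.51 - 3.110·0.811765 = 0.985
Σt over all 7·9 pixels = 1138181/8500 ≈ 133.9036471
V = pitch²·Σt = 1.97²·1138181/8500 = 519.667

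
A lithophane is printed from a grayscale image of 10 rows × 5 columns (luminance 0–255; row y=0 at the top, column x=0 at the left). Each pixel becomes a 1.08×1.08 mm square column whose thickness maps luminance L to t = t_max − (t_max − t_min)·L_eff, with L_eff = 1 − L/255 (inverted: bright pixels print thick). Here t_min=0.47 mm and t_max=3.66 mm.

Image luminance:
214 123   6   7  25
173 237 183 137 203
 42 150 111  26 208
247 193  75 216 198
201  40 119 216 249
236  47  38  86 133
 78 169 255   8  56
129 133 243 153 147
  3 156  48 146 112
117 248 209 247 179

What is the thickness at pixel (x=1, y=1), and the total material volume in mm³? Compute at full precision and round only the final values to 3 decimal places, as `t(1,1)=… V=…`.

t(1,1)=3.435 V=129.186

span = t_max - t_min = 3.66 - 0.47 = 3.190
L(1,1) = 237, L_eff = 1 - 237/255 = 0.070588 (inverted)
t(1,1) = 3.66 - 3.190·0.070588 = 3.435
Σt over all 10·5 pixels = 37657/340 ≈ 110.7558824
V = pitch²·Σt = 1.08²·37657/340 = 129.186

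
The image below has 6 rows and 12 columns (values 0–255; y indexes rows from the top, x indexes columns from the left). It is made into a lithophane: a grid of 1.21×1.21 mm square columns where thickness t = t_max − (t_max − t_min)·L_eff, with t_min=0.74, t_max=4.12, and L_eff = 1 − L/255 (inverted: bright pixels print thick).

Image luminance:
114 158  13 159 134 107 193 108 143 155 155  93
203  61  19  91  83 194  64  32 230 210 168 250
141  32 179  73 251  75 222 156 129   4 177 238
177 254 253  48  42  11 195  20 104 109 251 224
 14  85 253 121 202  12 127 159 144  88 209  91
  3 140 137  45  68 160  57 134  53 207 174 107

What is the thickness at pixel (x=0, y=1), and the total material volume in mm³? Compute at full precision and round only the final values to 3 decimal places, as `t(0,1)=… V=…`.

span = t_max - t_min = 4.12 - 0.74 = 3.380
L(0,1) = 203, L_eff = 1 - 203/255 = 0.203922 (inverted)
t(0,1) = 4.12 - 3.380·0.203922 = 3.431
Σt over all 6·12 pixels = 1124834/6375 ≈ 176.4445490
V = pitch²·Σt = 1.21²·1124834/6375 = 258.332

t(0,1)=3.431 V=258.332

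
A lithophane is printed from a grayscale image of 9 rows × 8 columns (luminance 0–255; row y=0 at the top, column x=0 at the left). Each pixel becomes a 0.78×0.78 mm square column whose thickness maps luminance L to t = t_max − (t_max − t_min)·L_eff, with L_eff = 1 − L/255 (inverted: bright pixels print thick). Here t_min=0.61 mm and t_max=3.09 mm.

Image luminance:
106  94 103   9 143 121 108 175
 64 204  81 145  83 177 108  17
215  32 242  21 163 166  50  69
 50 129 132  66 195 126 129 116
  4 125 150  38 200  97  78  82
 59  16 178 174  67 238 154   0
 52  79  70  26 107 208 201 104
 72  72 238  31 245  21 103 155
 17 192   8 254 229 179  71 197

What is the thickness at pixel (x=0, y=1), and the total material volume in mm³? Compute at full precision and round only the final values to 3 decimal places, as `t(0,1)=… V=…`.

span = t_max - t_min = 3.09 - 0.61 = 2.480
L(0,1) = 64, L_eff = 1 - 64/255 = 0.749020 (inverted)
t(0,1) = 3.09 - 2.480·0.749020 = 1.232
Σt over all 9·8 pixels = 6322/51 ≈ 123.9607843
V = pitch²·Σt = 0.78²·6322/51 = 75.418

t(0,1)=1.232 V=75.418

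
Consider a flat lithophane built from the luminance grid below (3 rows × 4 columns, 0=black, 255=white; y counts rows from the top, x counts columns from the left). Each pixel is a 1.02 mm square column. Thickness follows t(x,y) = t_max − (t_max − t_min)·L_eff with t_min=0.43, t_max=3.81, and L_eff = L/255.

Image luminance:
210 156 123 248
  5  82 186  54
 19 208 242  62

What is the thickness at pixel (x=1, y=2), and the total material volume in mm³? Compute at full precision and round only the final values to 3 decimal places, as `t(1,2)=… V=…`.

span = t_max - t_min = 3.81 - 0.43 = 3.380
L(1,2) = 208, L_eff = 208/255 = 0.815686
t(1,2) = 3.81 - 3.380·0.815686 = 1.053
Σt over all 3·4 pixels = 2507/102 ≈ 24.5784314
V = pitch²·Σt = 1.02²·2507/102 = 25.571

t(1,2)=1.053 V=25.571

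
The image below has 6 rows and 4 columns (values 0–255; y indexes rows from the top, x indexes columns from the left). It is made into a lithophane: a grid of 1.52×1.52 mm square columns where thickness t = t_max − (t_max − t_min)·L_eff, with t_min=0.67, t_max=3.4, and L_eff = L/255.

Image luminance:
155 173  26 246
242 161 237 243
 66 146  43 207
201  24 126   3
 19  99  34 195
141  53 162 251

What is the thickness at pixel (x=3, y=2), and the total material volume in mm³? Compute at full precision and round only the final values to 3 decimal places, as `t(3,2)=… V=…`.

t(3,2)=1.184 V=108.066

span = t_max - t_min = 3.4 - 0.67 = 2.730
L(3,2) = 207, L_eff = 207/255 = 0.811765
t(3,2) = 3.4 - 2.730·0.811765 = 1.184
Σt over all 6·4 pixels = 397577/8500 ≈ 46.7737647
V = pitch²·Σt = 1.52²·397577/8500 = 108.066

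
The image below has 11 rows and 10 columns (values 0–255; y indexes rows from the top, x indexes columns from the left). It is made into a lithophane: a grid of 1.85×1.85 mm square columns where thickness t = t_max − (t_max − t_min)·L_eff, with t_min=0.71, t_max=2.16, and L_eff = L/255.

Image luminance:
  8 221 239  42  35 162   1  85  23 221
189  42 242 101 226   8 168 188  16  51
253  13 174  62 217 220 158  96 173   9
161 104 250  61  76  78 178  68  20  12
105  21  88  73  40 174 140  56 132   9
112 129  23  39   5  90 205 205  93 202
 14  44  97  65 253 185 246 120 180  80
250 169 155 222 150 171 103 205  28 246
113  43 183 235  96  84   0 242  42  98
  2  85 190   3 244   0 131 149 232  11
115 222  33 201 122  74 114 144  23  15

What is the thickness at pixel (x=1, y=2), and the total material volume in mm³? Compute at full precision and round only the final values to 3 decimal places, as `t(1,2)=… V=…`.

t(1,2)=2.086 V=563.673

span = t_max - t_min = 2.16 - 0.71 = 1.450
L(1,2) = 13, L_eff = 13/255 = 0.050980
t(1,2) = 2.16 - 1.450·0.050980 = 2.086
Σt over all 11·10 pixels = 839951/5100 ≈ 164.6962745
V = pitch²·Σt = 1.85²·839951/5100 = 563.673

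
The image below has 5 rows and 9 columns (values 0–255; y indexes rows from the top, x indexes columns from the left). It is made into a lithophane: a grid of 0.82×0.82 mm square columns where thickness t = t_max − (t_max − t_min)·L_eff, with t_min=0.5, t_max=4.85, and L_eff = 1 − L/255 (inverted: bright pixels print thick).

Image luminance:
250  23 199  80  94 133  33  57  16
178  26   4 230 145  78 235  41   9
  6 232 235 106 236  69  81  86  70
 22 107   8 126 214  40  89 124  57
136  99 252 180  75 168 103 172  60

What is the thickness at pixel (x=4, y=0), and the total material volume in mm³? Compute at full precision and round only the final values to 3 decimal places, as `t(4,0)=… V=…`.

span = t_max - t_min = 4.85 - 0.5 = 4.350
L(4,0) = 94, L_eff = 1 - 94/255 = 0.631373 (inverted)
t(4,0) = 4.85 - 4.350·0.631373 = 2.104
Σt over all 5·9 pixels = 91393/850 ≈ 107.5211765
V = pitch²·Σt = 0.82²·91393/850 = 72.297

t(4,0)=2.104 V=72.297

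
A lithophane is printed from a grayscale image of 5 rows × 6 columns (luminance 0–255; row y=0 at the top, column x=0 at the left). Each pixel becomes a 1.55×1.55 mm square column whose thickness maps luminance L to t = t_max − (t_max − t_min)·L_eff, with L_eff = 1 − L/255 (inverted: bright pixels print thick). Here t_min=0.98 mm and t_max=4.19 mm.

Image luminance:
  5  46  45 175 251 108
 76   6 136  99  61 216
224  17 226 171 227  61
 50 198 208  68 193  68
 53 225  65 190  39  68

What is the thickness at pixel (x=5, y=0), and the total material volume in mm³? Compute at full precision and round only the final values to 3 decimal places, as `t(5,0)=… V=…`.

span = t_max - t_min = 4.19 - 0.98 = 3.210
L(5,0) = 108, L_eff = 1 - 108/255 = 0.576471 (inverted)
t(5,0) = 4.19 - 3.210·0.576471 = 2.340
Σt over all 5·6 pixels = 25297/340 ≈ 74.4029412
V = pitch²·Σt = 1.55²·25297/340 = 178.753

t(5,0)=2.340 V=178.753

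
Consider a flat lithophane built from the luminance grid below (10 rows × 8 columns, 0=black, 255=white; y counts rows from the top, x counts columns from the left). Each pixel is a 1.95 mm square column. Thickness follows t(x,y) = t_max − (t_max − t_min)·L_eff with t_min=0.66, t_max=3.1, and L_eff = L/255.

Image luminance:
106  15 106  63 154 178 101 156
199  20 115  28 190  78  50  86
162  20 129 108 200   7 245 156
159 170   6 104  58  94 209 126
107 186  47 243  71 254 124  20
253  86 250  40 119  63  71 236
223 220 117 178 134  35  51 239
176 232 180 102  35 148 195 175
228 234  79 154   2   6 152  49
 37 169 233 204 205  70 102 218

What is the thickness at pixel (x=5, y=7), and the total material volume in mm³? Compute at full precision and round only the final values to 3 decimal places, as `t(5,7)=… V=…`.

t(5,7)=1.684 V=566.438

span = t_max - t_min = 3.1 - 0.66 = 2.440
L(5,7) = 148, L_eff = 148/255 = 0.580392
t(5,7) = 3.1 - 2.440·0.580392 = 1.684
Σt over all 10·8 pixels = 12662/85 ≈ 148.9647059
V = pitch²·Σt = 1.95²·12662/85 = 566.438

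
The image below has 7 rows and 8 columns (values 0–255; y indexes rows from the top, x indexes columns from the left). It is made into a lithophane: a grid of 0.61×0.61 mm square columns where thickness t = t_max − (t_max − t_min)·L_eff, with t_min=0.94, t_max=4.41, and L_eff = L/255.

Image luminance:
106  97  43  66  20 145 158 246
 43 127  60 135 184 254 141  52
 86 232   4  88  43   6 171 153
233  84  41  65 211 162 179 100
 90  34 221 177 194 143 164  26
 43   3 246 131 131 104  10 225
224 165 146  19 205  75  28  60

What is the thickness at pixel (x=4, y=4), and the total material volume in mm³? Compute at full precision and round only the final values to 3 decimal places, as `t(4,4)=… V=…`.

t(4,4)=1.770 V=58.480

span = t_max - t_min = 4.41 - 0.94 = 3.470
L(4,4) = 194, L_eff = 194/255 = 0.760784
t(4,4) = 4.41 - 3.470·0.760784 = 1.770
Σt over all 7·8 pixels = 4007627/25500 ≈ 157.1618431
V = pitch²·Σt = 0.61²·4007627/25500 = 58.480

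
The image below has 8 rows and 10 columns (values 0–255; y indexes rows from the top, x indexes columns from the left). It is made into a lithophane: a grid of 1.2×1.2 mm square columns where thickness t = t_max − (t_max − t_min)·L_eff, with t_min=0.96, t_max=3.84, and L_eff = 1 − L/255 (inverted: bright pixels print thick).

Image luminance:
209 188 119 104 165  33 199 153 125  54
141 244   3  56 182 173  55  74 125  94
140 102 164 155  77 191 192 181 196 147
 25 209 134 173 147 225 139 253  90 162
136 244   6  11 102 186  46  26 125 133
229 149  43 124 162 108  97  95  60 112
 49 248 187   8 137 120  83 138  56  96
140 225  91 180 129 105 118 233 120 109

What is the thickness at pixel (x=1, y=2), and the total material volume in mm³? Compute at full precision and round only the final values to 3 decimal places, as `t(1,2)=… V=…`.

span = t_max - t_min = 3.84 - 0.96 = 2.880
L(1,2) = 102, L_eff = 1 - 102/255 = 0.600000 (inverted)
t(1,2) = 3.84 - 2.880·0.600000 = 2.112
Σt over all 8·10 pixels = 411936/2125 ≈ 193.8522353
V = pitch²·Σt = 1.2²·411936/2125 = 279.147

t(1,2)=2.112 V=279.147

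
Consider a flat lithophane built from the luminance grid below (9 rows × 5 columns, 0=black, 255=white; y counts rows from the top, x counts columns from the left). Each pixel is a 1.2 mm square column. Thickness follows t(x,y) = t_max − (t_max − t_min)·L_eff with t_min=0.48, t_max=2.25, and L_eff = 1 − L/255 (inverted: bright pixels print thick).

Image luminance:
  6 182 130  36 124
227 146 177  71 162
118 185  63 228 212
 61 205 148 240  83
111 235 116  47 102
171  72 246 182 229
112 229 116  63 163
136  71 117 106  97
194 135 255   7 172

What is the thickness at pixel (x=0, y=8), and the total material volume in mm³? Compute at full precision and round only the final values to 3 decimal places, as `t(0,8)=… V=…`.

t(0,8)=1.827 V=93.954

span = t_max - t_min = 2.25 - 0.48 = 1.770
L(0,8) = 194, L_eff = 1 - 194/255 = 0.239216 (inverted)
t(0,8) = 2.25 - 1.770·0.239216 = 1.827
Σt over all 9·5 pixels = 138648/2125 ≈ 65.2461176
V = pitch²·Σt = 1.2²·138648/2125 = 93.954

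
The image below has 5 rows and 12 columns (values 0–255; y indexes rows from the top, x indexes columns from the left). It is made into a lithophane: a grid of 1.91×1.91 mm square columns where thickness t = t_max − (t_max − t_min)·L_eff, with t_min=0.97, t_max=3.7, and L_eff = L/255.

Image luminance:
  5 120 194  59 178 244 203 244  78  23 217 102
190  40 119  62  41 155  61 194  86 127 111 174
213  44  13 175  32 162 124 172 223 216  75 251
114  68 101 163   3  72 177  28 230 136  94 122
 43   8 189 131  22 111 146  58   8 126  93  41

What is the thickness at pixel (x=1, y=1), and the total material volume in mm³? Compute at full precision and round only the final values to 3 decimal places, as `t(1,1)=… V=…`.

span = t_max - t_min = 3.7 - 0.97 = 2.730
L(1,1) = 40, L_eff = 40/255 = 0.156863
t(1,1) = 3.7 - 2.730·0.156863 = 3.272
Σt over all 5·12 pixels = 1248999/8500 ≈ 146.9410588
V = pitch²·Σt = 1.91²·1248999/8500 = 536.056

t(1,1)=3.272 V=536.056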